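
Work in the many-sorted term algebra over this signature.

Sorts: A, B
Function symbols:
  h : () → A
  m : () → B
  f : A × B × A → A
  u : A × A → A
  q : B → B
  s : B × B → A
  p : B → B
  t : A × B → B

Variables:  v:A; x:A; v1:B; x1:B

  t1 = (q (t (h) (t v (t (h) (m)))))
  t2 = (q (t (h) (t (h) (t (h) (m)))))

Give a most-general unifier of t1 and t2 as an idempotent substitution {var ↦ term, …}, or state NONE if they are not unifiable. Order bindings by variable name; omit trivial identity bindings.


{v ↦ (h)}


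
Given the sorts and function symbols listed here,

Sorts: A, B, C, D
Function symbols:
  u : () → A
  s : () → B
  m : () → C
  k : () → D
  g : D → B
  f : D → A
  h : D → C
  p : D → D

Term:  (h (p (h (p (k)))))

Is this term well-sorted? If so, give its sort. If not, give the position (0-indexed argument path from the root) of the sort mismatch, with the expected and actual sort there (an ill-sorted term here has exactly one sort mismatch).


ill-sorted at position [0, 0]: expected D, got C

        (k) : D
      (p (k)) : D
    (h (p (k))) : C
  (p (h (p (k)))) : ✗ arg 0 at [0, 0] has sort C, expected D


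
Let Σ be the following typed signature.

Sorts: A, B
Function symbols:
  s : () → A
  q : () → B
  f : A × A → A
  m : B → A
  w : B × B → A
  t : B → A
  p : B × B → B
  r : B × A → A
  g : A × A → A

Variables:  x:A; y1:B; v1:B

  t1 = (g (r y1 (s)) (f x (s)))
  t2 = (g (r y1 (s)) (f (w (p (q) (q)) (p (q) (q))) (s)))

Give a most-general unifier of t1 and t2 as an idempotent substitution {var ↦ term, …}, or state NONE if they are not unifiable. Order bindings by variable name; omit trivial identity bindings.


{x ↦ (w (p (q) (q)) (p (q) (q)))}


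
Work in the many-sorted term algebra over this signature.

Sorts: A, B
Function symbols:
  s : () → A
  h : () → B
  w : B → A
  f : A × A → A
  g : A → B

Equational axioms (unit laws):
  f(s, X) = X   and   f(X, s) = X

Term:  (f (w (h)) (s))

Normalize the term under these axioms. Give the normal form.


1. (f (w (h)) (s))  →  (w (h))

normal form = (w (h))


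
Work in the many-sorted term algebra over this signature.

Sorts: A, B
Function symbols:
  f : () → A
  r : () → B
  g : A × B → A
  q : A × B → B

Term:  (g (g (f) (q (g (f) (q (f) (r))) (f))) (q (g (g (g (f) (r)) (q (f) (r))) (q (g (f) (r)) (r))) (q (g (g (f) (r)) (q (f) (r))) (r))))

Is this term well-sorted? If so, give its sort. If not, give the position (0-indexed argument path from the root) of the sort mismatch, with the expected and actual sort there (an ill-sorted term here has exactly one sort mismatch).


ill-sorted at position [0, 1, 1]: expected B, got A

    (f) : A
        (f) : A
          (f) : A
          (r) : B
        (q (f) (r)) : B
      (g (f) (q (f) (r))) : A
      (f) : A
    (q (g (f) (q (f) (r))) (f)) : ✗ arg 1 at [0, 1, 1] has sort A, expected B
          (f) : A
          (r) : B
        (g (f) (r)) : A
          (f) : A
          (r) : B
        (q (f) (r)) : B
      (g (g (f) (r)) (q (f) (r))) : A
          (f) : A
          (r) : B
        (g (f) (r)) : A
        (r) : B
      (q (g (f) (r)) (r)) : B
    (g (g (g (f) (r)) (q (f) (r))) (q (g (f) (r)) (r))) : A
          (f) : A
          (r) : B
        (g (f) (r)) : A
          (f) : A
          (r) : B
        (q (f) (r)) : B
      (g (g (f) (r)) (q (f) (r))) : A
      (r) : B
    (q (g (g (f) (r)) (q (f) (r))) (r)) : B
  (q (g (g (g (f) (r)) (q (f) (r))) (q (g (f) (r)) (r))) (q (g (g (f) (r)) (q (f) (r))) (r))) : B


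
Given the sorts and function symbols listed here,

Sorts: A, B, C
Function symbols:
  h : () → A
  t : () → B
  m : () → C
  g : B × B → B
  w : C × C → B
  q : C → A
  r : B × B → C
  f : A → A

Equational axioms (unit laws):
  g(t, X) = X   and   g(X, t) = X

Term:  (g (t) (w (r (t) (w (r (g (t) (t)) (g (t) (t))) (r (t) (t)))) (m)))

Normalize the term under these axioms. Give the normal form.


normal form = (w (r (t) (w (r (t) (t)) (r (t) (t)))) (m))

1. (g (t) (w (r (t) (w (r (g (t) (t)) (g (t) (t))) (r (t) (t)))) (m)))  →  (w (r (t) (w (r (g (t) (t)) (g (t) (t))) (r (t) (t)))) (m))
2. (w (r (t) (w (r (g (t) (t)) (g (t) (t))) (r (t) (t)))) (m))  →  (w (r (t) (w (r (t) (g (t) (t))) (r (t) (t)))) (m))
3. (w (r (t) (w (r (t) (g (t) (t))) (r (t) (t)))) (m))  →  (w (r (t) (w (r (t) (t)) (r (t) (t)))) (m))


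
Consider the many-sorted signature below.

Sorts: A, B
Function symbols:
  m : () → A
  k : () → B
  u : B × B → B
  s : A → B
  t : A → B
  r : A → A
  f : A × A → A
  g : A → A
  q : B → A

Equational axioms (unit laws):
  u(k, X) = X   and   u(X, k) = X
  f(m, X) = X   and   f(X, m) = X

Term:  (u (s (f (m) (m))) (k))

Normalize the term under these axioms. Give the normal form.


normal form = (s (m))

1. (u (s (f (m) (m))) (k))  →  (s (f (m) (m)))
2. (s (f (m) (m)))  →  (s (m))


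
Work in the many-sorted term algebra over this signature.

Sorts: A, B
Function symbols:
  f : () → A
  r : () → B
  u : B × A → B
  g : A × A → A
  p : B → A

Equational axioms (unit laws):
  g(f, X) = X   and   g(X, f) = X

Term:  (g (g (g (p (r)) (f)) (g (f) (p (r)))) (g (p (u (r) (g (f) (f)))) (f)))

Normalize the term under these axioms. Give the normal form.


normal form = (g (g (p (r)) (p (r))) (p (u (r) (f))))

1. (g (g (g (p (r)) (f)) (g (f) (p (r)))) (g (p (u (r) (g (f) (f)))) (f)))  →  (g (g (p (r)) (g (f) (p (r)))) (g (p (u (r) (g (f) (f)))) (f)))
2. (g (g (p (r)) (g (f) (p (r)))) (g (p (u (r) (g (f) (f)))) (f)))  →  (g (g (p (r)) (p (r))) (g (p (u (r) (g (f) (f)))) (f)))
3. (g (g (p (r)) (p (r))) (g (p (u (r) (g (f) (f)))) (f)))  →  (g (g (p (r)) (p (r))) (p (u (r) (g (f) (f)))))
4. (g (g (p (r)) (p (r))) (p (u (r) (g (f) (f)))))  →  (g (g (p (r)) (p (r))) (p (u (r) (f))))


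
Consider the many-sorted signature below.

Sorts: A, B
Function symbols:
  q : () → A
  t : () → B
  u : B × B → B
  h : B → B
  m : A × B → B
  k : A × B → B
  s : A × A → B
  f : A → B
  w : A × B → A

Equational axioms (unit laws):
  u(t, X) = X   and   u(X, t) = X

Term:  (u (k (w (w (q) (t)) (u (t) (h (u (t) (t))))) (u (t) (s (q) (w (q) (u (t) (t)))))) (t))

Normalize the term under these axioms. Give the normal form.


normal form = (k (w (w (q) (t)) (h (t))) (s (q) (w (q) (t))))

1. (u (k (w (w (q) (t)) (u (t) (h (u (t) (t))))) (u (t) (s (q) (w (q) (u (t) (t)))))) (t))  →  (k (w (w (q) (t)) (u (t) (h (u (t) (t))))) (u (t) (s (q) (w (q) (u (t) (t))))))
2. (k (w (w (q) (t)) (u (t) (h (u (t) (t))))) (u (t) (s (q) (w (q) (u (t) (t))))))  →  (k (w (w (q) (t)) (h (u (t) (t)))) (u (t) (s (q) (w (q) (u (t) (t))))))
3. (k (w (w (q) (t)) (h (u (t) (t)))) (u (t) (s (q) (w (q) (u (t) (t))))))  →  (k (w (w (q) (t)) (h (t))) (u (t) (s (q) (w (q) (u (t) (t))))))
4. (k (w (w (q) (t)) (h (t))) (u (t) (s (q) (w (q) (u (t) (t))))))  →  (k (w (w (q) (t)) (h (t))) (s (q) (w (q) (u (t) (t)))))
5. (k (w (w (q) (t)) (h (t))) (s (q) (w (q) (u (t) (t)))))  →  (k (w (w (q) (t)) (h (t))) (s (q) (w (q) (t))))


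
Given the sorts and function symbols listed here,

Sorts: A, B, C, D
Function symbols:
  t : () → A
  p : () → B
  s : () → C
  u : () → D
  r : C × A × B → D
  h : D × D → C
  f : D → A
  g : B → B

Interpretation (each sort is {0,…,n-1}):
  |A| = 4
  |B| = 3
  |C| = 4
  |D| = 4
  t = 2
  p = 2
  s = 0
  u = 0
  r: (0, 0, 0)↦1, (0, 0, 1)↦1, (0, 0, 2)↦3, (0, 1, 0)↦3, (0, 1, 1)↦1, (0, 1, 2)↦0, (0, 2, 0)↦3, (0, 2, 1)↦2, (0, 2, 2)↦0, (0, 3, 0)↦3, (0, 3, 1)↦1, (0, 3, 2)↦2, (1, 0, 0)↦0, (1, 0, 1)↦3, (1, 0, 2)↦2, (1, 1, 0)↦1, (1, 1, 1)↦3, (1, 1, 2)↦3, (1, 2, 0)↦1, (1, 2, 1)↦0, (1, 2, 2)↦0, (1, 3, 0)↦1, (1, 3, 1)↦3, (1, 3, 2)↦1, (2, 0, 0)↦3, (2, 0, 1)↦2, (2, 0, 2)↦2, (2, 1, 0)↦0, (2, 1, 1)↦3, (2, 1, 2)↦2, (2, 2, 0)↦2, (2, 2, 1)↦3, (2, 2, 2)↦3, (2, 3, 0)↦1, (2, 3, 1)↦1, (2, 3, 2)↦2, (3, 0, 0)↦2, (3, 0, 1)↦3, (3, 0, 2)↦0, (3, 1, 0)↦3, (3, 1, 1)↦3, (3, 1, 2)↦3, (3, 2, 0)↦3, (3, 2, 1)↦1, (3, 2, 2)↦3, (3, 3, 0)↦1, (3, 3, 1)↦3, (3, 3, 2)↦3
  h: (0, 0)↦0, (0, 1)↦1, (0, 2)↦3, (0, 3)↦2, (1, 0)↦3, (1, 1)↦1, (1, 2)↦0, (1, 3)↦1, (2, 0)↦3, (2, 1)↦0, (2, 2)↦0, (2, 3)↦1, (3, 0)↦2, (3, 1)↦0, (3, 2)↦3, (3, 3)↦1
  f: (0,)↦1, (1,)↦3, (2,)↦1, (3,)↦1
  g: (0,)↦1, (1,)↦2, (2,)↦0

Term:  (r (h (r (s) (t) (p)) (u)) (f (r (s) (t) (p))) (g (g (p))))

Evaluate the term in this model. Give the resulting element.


value = 1

  s = 0
  t = 2
  p = 2
  (r (s) (t) (p)) = r(0, 2, 2) = 0
  u = 0
  (h (r (s) (t) (p)) (u)) = h(0, 0) = 0
  s = 0
  t = 2
  p = 2
  (r (s) (t) (p)) = r(0, 2, 2) = 0
  (f (r (s) (t) (p))) = f(0,) = 1
  p = 2
  (g (p)) = g(2,) = 0
  (g (g (p))) = g(0,) = 1
  (r (h (r (s) (t) (p)) (u)) (f (r (s) (t) (p))) (g (g (p)))) = r(0, 1, 1) = 1


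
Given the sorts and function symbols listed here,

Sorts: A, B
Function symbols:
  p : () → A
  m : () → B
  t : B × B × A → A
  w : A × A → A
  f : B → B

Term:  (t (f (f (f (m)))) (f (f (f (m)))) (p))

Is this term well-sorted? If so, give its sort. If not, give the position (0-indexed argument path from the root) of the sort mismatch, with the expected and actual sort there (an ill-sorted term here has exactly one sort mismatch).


        (m) : B
      (f (m)) : B
    (f (f (m))) : B
  (f (f (f (m)))) : B
        (m) : B
      (f (m)) : B
    (f (f (m))) : B
  (f (f (f (m)))) : B
  (p) : A
(t (f (f (f (m)))) (f (f (f (m)))) (p)) : A

well-sorted; sort = A


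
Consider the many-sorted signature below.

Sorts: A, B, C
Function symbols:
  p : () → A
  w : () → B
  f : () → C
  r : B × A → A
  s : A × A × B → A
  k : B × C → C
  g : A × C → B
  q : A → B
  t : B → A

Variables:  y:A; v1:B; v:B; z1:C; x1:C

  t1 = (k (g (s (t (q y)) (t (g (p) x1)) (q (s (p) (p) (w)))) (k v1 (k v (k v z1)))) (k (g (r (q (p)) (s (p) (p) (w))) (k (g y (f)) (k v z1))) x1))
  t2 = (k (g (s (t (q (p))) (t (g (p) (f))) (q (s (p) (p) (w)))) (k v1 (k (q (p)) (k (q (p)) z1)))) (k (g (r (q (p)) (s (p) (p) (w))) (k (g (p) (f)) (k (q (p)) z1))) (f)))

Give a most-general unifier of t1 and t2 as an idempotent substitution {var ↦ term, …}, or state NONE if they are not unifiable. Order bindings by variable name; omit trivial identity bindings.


{v ↦ (q (p)), x1 ↦ (f), y ↦ (p)}


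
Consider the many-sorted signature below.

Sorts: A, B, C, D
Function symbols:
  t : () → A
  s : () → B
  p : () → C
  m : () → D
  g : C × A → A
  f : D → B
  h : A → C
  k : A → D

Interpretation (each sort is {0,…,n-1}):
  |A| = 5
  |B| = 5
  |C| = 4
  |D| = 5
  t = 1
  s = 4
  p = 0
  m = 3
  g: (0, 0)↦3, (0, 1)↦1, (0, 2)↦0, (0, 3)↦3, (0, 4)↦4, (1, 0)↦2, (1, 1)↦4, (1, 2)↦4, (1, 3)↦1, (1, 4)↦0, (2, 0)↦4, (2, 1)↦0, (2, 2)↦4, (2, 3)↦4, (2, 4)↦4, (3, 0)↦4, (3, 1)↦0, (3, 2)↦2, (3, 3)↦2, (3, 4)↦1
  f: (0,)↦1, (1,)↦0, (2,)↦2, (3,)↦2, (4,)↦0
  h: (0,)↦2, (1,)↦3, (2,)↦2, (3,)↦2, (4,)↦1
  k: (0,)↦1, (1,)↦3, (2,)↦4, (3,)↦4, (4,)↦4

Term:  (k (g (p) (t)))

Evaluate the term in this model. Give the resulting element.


  p = 0
  t = 1
  (g (p) (t)) = g(0, 1) = 1
  (k (g (p) (t))) = k(1,) = 3

value = 3


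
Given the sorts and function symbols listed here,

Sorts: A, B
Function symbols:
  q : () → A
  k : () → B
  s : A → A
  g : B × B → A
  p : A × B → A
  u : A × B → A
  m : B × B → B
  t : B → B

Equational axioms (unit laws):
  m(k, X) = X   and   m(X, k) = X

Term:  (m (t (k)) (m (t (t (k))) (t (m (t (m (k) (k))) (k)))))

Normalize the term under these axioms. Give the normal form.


normal form = (m (t (k)) (m (t (t (k))) (t (t (k)))))

1. (m (t (k)) (m (t (t (k))) (t (m (t (m (k) (k))) (k)))))  →  (m (t (k)) (m (t (t (k))) (t (t (m (k) (k))))))
2. (m (t (k)) (m (t (t (k))) (t (t (m (k) (k))))))  →  (m (t (k)) (m (t (t (k))) (t (t (k)))))


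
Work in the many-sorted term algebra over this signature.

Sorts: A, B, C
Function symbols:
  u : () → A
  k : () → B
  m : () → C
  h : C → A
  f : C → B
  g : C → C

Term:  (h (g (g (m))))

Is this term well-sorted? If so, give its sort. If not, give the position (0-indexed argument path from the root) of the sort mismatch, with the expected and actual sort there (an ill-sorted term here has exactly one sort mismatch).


well-sorted; sort = A

      (m) : C
    (g (m)) : C
  (g (g (m))) : C
(h (g (g (m)))) : A


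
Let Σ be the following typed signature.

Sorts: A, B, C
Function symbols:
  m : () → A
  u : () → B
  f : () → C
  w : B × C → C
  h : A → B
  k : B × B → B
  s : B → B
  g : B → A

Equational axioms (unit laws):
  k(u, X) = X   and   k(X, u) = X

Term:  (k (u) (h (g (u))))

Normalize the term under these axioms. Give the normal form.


1. (k (u) (h (g (u))))  →  (h (g (u)))

normal form = (h (g (u)))


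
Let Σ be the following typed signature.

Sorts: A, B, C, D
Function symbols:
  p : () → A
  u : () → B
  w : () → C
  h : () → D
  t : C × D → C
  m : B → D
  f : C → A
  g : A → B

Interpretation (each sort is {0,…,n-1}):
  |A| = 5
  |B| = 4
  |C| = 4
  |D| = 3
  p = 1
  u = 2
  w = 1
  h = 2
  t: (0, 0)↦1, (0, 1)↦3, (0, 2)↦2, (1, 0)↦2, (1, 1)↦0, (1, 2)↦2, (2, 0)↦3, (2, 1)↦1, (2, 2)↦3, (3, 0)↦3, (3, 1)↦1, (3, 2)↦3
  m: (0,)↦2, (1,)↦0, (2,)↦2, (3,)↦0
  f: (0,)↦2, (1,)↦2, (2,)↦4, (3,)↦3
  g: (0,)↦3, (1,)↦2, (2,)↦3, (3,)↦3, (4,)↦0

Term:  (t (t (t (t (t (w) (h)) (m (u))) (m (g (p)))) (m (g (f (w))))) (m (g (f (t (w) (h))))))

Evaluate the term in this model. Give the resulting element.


value = 3

  w = 1
  h = 2
  (t (w) (h)) = t(1, 2) = 2
  u = 2
  (m (u)) = m(2,) = 2
  (t (t (w) (h)) (m (u))) = t(2, 2) = 3
  p = 1
  (g (p)) = g(1,) = 2
  (m (g (p))) = m(2,) = 2
  (t (t (t (w) (h)) (m (u))) (m (g (p)))) = t(3, 2) = 3
  w = 1
  (f (w)) = f(1,) = 2
  (g (f (w))) = g(2,) = 3
  (m (g (f (w)))) = m(3,) = 0
  (t (t (t (t (w) (h)) (m (u))) (m (g (p)))) (m (g (f (w))))) = t(3, 0) = 3
  w = 1
  h = 2
  (t (w) (h)) = t(1, 2) = 2
  (f (t (w) (h))) = f(2,) = 4
  (g (f (t (w) (h)))) = g(4,) = 0
  (m (g (f (t (w) (h))))) = m(0,) = 2
  (t (t (t (t (t (w) (h)) (m (u))) (m (g (p)))) (m (g (f (w))))) (m (g (f (t (w) (h)))))) = t(3, 2) = 3


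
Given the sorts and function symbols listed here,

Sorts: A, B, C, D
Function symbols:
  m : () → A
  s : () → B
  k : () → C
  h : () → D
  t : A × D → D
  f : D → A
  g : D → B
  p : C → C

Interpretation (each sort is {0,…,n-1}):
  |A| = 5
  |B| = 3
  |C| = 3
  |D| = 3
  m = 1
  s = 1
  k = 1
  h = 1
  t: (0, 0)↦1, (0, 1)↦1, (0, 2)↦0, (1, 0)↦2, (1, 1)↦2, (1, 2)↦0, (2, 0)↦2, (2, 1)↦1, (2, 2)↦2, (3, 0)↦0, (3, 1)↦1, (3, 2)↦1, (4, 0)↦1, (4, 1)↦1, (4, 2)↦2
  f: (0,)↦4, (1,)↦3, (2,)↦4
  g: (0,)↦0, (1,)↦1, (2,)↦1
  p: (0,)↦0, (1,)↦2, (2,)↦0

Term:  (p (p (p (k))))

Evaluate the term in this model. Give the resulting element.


value = 0

  k = 1
  (p (k)) = p(1,) = 2
  (p (p (k))) = p(2,) = 0
  (p (p (p (k)))) = p(0,) = 0


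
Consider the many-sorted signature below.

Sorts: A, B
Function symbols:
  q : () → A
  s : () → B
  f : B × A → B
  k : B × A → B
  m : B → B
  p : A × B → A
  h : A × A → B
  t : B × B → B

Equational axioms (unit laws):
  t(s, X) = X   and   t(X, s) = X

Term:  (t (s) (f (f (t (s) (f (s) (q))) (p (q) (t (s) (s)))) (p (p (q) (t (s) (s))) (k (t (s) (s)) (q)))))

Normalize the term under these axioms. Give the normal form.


normal form = (f (f (f (s) (q)) (p (q) (s))) (p (p (q) (s)) (k (s) (q))))

1. (t (s) (f (f (t (s) (f (s) (q))) (p (q) (t (s) (s)))) (p (p (q) (t (s) (s))) (k (t (s) (s)) (q)))))  →  (f (f (t (s) (f (s) (q))) (p (q) (t (s) (s)))) (p (p (q) (t (s) (s))) (k (t (s) (s)) (q))))
2. (f (f (t (s) (f (s) (q))) (p (q) (t (s) (s)))) (p (p (q) (t (s) (s))) (k (t (s) (s)) (q))))  →  (f (f (f (s) (q)) (p (q) (t (s) (s)))) (p (p (q) (t (s) (s))) (k (t (s) (s)) (q))))
3. (f (f (f (s) (q)) (p (q) (t (s) (s)))) (p (p (q) (t (s) (s))) (k (t (s) (s)) (q))))  →  (f (f (f (s) (q)) (p (q) (s))) (p (p (q) (t (s) (s))) (k (t (s) (s)) (q))))
4. (f (f (f (s) (q)) (p (q) (s))) (p (p (q) (t (s) (s))) (k (t (s) (s)) (q))))  →  (f (f (f (s) (q)) (p (q) (s))) (p (p (q) (s)) (k (t (s) (s)) (q))))
5. (f (f (f (s) (q)) (p (q) (s))) (p (p (q) (s)) (k (t (s) (s)) (q))))  →  (f (f (f (s) (q)) (p (q) (s))) (p (p (q) (s)) (k (s) (q))))


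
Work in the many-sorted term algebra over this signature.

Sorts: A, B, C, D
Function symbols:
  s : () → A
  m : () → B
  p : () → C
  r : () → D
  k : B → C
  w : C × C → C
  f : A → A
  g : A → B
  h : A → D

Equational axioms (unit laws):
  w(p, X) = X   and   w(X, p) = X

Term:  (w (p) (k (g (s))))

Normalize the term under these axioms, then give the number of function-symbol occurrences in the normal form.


size = 3

1. (w (p) (k (g (s))))  →  (k (g (s)))
normal form: (k (g (s)))


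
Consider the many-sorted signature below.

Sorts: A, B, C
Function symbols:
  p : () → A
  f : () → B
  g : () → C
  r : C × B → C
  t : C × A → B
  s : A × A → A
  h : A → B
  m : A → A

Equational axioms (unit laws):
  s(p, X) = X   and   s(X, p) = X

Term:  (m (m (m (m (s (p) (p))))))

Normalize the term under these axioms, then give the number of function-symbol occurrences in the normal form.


size = 5

1. (m (m (m (m (s (p) (p))))))  →  (m (m (m (m (p)))))
normal form: (m (m (m (m (p)))))


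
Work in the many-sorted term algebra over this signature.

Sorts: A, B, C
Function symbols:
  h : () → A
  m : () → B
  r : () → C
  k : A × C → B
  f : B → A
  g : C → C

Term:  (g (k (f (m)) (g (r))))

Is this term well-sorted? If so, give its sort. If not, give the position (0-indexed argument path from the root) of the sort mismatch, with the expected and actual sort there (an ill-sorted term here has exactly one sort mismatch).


      (m) : B
    (f (m)) : A
      (r) : C
    (g (r)) : C
  (k (f (m)) (g (r))) : B
(g (k (f (m)) (g (r)))) : ✗ arg 0 at [0] has sort B, expected C

ill-sorted at position [0]: expected C, got B


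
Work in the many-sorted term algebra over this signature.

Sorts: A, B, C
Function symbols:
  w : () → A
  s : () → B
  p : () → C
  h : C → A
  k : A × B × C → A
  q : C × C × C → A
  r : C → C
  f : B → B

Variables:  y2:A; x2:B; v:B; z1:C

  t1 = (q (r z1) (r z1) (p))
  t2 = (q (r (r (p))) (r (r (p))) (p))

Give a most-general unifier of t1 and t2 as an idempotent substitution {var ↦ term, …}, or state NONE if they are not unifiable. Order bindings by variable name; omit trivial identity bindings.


{z1 ↦ (r (p))}


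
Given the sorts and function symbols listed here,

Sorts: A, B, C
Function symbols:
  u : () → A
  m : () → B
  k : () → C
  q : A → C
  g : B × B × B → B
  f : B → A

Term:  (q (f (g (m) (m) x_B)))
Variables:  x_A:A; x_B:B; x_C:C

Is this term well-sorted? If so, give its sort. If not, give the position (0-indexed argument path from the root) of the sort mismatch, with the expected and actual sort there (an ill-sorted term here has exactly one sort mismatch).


      (m) : B
      (m) : B
      x_B : B
    (g (m) (m) x_B) : B
  (f (g (m) (m) x_B)) : A
(q (f (g (m) (m) x_B))) : C

well-sorted; sort = C


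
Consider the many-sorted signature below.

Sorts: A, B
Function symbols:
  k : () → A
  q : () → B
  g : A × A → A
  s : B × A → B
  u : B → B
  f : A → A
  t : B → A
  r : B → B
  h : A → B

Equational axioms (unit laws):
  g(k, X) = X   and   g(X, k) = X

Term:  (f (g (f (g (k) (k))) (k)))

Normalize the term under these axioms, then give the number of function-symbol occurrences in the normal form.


size = 3

1. (f (g (f (g (k) (k))) (k)))  →  (f (f (g (k) (k))))
2. (f (f (g (k) (k))))  →  (f (f (k)))
normal form: (f (f (k)))


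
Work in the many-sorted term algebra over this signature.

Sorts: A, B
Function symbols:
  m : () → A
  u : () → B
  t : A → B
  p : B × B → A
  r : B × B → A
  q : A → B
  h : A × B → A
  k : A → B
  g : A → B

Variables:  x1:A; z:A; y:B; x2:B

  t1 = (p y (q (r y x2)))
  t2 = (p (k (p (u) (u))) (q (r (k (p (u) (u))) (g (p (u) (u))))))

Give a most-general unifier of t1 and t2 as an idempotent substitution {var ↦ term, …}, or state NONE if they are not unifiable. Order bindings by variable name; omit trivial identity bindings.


{x2 ↦ (g (p (u) (u))), y ↦ (k (p (u) (u)))}


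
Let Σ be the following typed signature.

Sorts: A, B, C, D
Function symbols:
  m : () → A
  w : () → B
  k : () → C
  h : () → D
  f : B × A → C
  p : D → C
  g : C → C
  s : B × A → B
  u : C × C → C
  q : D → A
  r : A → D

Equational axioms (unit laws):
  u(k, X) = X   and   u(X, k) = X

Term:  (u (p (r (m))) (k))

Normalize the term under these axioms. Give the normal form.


1. (u (p (r (m))) (k))  →  (p (r (m)))

normal form = (p (r (m)))


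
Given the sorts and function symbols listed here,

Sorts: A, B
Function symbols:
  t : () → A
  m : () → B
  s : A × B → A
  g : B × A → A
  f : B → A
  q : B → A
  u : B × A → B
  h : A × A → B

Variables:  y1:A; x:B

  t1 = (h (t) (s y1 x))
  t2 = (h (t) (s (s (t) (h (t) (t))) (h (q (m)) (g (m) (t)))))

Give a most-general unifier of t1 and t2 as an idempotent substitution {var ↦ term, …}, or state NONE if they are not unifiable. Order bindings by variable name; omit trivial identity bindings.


{x ↦ (h (q (m)) (g (m) (t))), y1 ↦ (s (t) (h (t) (t)))}


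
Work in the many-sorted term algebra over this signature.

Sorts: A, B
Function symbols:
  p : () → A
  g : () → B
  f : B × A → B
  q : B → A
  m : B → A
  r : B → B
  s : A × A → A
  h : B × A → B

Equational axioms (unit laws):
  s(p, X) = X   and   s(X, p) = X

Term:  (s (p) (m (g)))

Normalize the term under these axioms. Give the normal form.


1. (s (p) (m (g)))  →  (m (g))

normal form = (m (g))


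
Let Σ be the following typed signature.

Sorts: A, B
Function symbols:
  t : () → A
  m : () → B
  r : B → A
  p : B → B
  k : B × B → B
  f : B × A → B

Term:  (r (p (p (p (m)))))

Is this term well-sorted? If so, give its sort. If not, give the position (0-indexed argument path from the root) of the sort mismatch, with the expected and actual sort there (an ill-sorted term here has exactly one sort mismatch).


well-sorted; sort = A

        (m) : B
      (p (m)) : B
    (p (p (m))) : B
  (p (p (p (m)))) : B
(r (p (p (p (m))))) : A


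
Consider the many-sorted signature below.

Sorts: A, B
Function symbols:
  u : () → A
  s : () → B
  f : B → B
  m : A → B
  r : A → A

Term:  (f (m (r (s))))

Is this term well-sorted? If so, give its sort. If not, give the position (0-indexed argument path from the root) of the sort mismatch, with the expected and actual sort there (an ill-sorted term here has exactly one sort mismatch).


ill-sorted at position [0, 0, 0]: expected A, got B

      (s) : B
    (r (s)) : ✗ arg 0 at [0, 0, 0] has sort B, expected A


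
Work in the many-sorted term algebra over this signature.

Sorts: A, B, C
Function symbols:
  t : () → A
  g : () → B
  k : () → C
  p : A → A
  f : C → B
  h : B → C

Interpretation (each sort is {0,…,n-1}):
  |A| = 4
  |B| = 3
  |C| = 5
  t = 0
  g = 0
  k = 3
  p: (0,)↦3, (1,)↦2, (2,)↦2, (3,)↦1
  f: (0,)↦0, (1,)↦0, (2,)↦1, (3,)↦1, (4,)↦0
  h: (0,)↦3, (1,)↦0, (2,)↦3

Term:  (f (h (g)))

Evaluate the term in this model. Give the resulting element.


value = 1

  g = 0
  (h (g)) = h(0,) = 3
  (f (h (g))) = f(3,) = 1


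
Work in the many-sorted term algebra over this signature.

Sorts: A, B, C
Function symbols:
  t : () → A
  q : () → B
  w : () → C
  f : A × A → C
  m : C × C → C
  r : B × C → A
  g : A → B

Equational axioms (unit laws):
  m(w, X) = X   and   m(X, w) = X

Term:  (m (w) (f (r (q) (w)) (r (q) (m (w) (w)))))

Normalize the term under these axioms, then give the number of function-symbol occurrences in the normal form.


1. (m (w) (f (r (q) (w)) (r (q) (m (w) (w)))))  →  (f (r (q) (w)) (r (q) (m (w) (w))))
2. (f (r (q) (w)) (r (q) (m (w) (w))))  →  (f (r (q) (w)) (r (q) (w)))
normal form: (f (r (q) (w)) (r (q) (w)))

size = 7


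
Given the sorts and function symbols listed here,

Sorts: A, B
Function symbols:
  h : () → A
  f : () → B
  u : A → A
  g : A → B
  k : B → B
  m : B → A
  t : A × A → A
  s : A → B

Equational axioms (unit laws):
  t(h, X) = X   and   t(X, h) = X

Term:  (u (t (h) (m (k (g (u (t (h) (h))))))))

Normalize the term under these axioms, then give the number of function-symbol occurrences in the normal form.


1. (u (t (h) (m (k (g (u (t (h) (h))))))))  →  (u (m (k (g (u (t (h) (h)))))))
2. (u (m (k (g (u (t (h) (h)))))))  →  (u (m (k (g (u (h))))))
normal form: (u (m (k (g (u (h))))))

size = 6


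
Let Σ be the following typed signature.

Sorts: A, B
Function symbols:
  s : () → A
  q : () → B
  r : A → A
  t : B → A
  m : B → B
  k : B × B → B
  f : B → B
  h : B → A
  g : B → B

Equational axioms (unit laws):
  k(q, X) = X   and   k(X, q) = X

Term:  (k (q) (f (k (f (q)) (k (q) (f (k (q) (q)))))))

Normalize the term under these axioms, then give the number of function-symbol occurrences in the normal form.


size = 6

1. (k (q) (f (k (f (q)) (k (q) (f (k (q) (q)))))))  →  (f (k (f (q)) (k (q) (f (k (q) (q))))))
2. (f (k (f (q)) (k (q) (f (k (q) (q))))))  →  (f (k (f (q)) (f (k (q) (q)))))
3. (f (k (f (q)) (f (k (q) (q)))))  →  (f (k (f (q)) (f (q))))
normal form: (f (k (f (q)) (f (q))))


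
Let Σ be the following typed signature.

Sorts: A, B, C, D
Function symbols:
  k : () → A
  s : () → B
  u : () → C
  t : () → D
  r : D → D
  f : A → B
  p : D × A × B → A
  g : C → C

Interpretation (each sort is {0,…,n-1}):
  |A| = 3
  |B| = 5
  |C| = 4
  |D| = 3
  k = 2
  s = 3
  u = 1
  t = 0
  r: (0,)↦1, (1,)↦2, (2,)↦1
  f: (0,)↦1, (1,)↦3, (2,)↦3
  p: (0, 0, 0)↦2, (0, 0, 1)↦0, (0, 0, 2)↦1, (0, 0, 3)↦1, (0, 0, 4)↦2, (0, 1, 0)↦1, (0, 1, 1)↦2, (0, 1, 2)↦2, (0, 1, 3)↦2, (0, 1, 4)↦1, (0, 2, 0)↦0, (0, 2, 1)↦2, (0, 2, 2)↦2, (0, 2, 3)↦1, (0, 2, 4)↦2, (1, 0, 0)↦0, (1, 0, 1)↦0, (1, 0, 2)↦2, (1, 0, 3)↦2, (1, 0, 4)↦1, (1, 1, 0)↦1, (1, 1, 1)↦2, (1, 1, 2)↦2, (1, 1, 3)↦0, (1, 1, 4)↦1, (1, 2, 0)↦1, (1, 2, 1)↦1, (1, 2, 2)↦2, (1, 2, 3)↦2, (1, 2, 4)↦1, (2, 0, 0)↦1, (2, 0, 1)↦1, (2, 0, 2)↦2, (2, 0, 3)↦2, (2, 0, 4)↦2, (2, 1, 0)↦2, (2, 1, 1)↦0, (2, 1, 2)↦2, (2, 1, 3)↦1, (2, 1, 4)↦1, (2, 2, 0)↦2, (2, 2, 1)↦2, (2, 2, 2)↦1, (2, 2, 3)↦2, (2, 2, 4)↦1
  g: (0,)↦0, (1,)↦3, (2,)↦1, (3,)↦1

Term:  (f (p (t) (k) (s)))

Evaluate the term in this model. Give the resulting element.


value = 3

  t = 0
  k = 2
  s = 3
  (p (t) (k) (s)) = p(0, 2, 3) = 1
  (f (p (t) (k) (s))) = f(1,) = 3


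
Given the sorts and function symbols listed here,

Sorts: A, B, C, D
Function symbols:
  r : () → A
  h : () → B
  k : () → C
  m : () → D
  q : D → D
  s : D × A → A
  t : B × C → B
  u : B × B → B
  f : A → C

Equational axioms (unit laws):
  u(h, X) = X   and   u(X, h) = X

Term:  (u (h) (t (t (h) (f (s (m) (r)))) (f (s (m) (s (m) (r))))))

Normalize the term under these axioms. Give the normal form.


1. (u (h) (t (t (h) (f (s (m) (r)))) (f (s (m) (s (m) (r))))))  →  (t (t (h) (f (s (m) (r)))) (f (s (m) (s (m) (r)))))

normal form = (t (t (h) (f (s (m) (r)))) (f (s (m) (s (m) (r)))))


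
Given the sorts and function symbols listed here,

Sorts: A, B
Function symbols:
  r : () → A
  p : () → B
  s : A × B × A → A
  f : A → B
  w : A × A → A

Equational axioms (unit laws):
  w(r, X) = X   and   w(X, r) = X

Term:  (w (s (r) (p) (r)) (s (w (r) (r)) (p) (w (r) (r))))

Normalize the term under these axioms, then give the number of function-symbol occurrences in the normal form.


size = 9

1. (w (s (r) (p) (r)) (s (w (r) (r)) (p) (w (r) (r))))  →  (w (s (r) (p) (r)) (s (r) (p) (w (r) (r))))
2. (w (s (r) (p) (r)) (s (r) (p) (w (r) (r))))  →  (w (s (r) (p) (r)) (s (r) (p) (r)))
normal form: (w (s (r) (p) (r)) (s (r) (p) (r)))


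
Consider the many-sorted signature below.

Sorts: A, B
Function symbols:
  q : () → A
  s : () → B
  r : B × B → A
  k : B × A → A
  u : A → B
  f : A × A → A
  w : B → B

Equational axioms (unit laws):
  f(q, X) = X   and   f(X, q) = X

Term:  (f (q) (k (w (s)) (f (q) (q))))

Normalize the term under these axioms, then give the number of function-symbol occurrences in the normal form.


1. (f (q) (k (w (s)) (f (q) (q))))  →  (k (w (s)) (f (q) (q)))
2. (k (w (s)) (f (q) (q)))  →  (k (w (s)) (q))
normal form: (k (w (s)) (q))

size = 4


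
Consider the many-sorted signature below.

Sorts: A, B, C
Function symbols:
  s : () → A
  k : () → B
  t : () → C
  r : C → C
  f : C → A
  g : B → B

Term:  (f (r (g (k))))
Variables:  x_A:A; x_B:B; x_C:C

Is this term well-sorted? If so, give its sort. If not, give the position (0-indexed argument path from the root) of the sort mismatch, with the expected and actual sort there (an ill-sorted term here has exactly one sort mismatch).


      (k) : B
    (g (k)) : B
  (r (g (k))) : ✗ arg 0 at [0, 0] has sort B, expected C

ill-sorted at position [0, 0]: expected C, got B


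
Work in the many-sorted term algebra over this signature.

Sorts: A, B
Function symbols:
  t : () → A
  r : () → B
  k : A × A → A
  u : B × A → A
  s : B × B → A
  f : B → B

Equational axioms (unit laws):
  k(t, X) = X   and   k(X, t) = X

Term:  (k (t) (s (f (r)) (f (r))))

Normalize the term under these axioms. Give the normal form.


normal form = (s (f (r)) (f (r)))

1. (k (t) (s (f (r)) (f (r))))  →  (s (f (r)) (f (r)))


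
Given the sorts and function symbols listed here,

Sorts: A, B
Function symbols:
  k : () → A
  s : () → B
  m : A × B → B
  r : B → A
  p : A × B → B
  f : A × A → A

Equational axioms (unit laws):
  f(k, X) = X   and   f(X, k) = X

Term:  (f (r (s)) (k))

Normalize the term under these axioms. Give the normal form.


1. (f (r (s)) (k))  →  (r (s))

normal form = (r (s))


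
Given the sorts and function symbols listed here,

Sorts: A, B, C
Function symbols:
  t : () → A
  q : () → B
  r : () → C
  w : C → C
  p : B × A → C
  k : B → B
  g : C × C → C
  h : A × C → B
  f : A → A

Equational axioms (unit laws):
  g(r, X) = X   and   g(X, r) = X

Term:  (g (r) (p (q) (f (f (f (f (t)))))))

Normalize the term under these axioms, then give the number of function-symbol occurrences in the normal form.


size = 7

1. (g (r) (p (q) (f (f (f (f (t)))))))  →  (p (q) (f (f (f (f (t))))))
normal form: (p (q) (f (f (f (f (t))))))


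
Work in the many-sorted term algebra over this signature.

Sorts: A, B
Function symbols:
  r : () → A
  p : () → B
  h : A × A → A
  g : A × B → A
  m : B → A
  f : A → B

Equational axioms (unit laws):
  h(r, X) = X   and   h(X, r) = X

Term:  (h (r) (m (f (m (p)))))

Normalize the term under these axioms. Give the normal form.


1. (h (r) (m (f (m (p)))))  →  (m (f (m (p))))

normal form = (m (f (m (p))))


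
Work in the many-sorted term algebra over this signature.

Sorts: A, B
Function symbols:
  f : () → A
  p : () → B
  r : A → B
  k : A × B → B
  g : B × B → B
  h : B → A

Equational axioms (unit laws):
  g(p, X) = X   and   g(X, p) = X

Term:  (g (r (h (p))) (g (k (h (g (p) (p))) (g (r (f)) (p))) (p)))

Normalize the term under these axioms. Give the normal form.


1. (g (r (h (p))) (g (k (h (g (p) (p))) (g (r (f)) (p))) (p)))  →  (g (r (h (p))) (k (h (g (p) (p))) (g (r (f)) (p))))
2. (g (r (h (p))) (k (h (g (p) (p))) (g (r (f)) (p))))  →  (g (r (h (p))) (k (h (p)) (g (r (f)) (p))))
3. (g (r (h (p))) (k (h (p)) (g (r (f)) (p))))  →  (g (r (h (p))) (k (h (p)) (r (f))))

normal form = (g (r (h (p))) (k (h (p)) (r (f))))


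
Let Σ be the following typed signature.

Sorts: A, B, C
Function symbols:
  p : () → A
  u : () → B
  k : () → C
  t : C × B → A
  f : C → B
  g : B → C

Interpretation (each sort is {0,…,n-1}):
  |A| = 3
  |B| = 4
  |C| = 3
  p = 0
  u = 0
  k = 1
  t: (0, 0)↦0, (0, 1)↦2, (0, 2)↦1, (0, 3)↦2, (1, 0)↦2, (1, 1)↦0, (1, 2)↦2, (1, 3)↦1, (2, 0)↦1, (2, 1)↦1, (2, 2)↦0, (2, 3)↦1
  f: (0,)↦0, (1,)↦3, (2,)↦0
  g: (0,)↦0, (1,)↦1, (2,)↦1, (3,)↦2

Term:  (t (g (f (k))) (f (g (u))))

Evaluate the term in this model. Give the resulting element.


value = 1

  k = 1
  (f (k)) = f(1,) = 3
  (g (f (k))) = g(3,) = 2
  u = 0
  (g (u)) = g(0,) = 0
  (f (g (u))) = f(0,) = 0
  (t (g (f (k))) (f (g (u)))) = t(2, 0) = 1


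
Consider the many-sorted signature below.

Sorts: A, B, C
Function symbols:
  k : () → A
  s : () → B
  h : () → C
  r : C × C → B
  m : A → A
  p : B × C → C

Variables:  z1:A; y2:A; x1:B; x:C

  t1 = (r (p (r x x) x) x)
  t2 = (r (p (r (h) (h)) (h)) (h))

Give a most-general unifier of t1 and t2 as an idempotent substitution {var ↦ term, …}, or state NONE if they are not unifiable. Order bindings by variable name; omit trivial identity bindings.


{x ↦ (h)}


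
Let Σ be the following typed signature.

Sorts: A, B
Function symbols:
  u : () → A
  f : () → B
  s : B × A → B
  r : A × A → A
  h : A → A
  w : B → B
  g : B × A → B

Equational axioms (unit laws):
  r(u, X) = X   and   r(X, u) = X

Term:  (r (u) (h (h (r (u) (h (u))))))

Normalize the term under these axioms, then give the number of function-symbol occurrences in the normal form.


1. (r (u) (h (h (r (u) (h (u))))))  →  (h (h (r (u) (h (u)))))
2. (h (h (r (u) (h (u)))))  →  (h (h (h (u))))
normal form: (h (h (h (u))))

size = 4


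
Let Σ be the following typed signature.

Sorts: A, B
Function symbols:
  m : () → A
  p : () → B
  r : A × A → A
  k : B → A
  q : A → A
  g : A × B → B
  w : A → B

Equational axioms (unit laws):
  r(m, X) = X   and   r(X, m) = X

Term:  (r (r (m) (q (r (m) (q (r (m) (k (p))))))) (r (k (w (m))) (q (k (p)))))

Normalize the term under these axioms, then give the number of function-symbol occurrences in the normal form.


size = 12

1. (r (r (m) (q (r (m) (q (r (m) (k (p))))))) (r (k (w (m))) (q (k (p)))))  →  (r (q (r (m) (q (r (m) (k (p)))))) (r (k (w (m))) (q (k (p)))))
2. (r (q (r (m) (q (r (m) (k (p)))))) (r (k (w (m))) (q (k (p)))))  →  (r (q (q (r (m) (k (p))))) (r (k (w (m))) (q (k (p)))))
3. (r (q (q (r (m) (k (p))))) (r (k (w (m))) (q (k (p)))))  →  (r (q (q (k (p)))) (r (k (w (m))) (q (k (p)))))
normal form: (r (q (q (k (p)))) (r (k (w (m))) (q (k (p)))))


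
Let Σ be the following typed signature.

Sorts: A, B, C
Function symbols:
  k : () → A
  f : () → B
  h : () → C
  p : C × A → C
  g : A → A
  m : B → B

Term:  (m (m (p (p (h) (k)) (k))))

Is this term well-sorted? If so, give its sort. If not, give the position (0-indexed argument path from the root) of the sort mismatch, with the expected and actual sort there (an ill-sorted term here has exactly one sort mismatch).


        (h) : C
        (k) : A
      (p (h) (k)) : C
      (k) : A
    (p (p (h) (k)) (k)) : C
  (m (p (p (h) (k)) (k))) : ✗ arg 0 at [0, 0] has sort C, expected B

ill-sorted at position [0, 0]: expected B, got C


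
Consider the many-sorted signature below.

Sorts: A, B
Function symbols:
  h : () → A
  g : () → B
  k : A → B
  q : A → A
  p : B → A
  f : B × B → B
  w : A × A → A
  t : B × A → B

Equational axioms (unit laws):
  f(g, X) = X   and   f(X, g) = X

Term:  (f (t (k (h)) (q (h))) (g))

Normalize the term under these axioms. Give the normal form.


1. (f (t (k (h)) (q (h))) (g))  →  (t (k (h)) (q (h)))

normal form = (t (k (h)) (q (h)))


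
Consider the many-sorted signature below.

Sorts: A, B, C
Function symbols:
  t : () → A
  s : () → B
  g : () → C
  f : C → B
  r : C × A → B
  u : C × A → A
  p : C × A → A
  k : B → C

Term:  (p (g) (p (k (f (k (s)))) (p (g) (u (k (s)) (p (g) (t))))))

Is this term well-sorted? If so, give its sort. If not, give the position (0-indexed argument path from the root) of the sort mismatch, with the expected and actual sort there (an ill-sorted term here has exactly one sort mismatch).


  (g) : C
          (s) : B
        (k (s)) : C
      (f (k (s))) : B
    (k (f (k (s)))) : C
      (g) : C
          (s) : B
        (k (s)) : C
          (g) : C
          (t) : A
        (p (g) (t)) : A
      (u (k (s)) (p (g) (t))) : A
    (p (g) (u (k (s)) (p (g) (t)))) : A
  (p (k (f (k (s)))) (p (g) (u (k (s)) (p (g) (t))))) : A
(p (g) (p (k (f (k (s)))) (p (g) (u (k (s)) (p (g) (t)))))) : A

well-sorted; sort = A


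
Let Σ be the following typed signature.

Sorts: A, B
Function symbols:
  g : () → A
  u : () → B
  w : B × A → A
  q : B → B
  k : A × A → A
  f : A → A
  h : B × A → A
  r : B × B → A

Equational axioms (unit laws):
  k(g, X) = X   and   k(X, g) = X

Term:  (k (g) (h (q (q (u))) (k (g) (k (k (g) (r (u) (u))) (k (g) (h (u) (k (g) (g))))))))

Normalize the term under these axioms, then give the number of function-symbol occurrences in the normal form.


size = 11

1. (k (g) (h (q (q (u))) (k (g) (k (k (g) (r (u) (u))) (k (g) (h (u) (k (g) (g))))))))  →  (h (q (q (u))) (k (g) (k (k (g) (r (u) (u))) (k (g) (h (u) (k (g) (g)))))))
2. (h (q (q (u))) (k (g) (k (k (g) (r (u) (u))) (k (g) (h (u) (k (g) (g)))))))  →  (h (q (q (u))) (k (k (g) (r (u) (u))) (k (g) (h (u) (k (g) (g))))))
3. (h (q (q (u))) (k (k (g) (r (u) (u))) (k (g) (h (u) (k (g) (g))))))  →  (h (q (q (u))) (k (r (u) (u)) (k (g) (h (u) (k (g) (g))))))
4. (h (q (q (u))) (k (r (u) (u)) (k (g) (h (u) (k (g) (g))))))  →  (h (q (q (u))) (k (r (u) (u)) (h (u) (k (g) (g)))))
5. (h (q (q (u))) (k (r (u) (u)) (h (u) (k (g) (g)))))  →  (h (q (q (u))) (k (r (u) (u)) (h (u) (g))))
normal form: (h (q (q (u))) (k (r (u) (u)) (h (u) (g))))


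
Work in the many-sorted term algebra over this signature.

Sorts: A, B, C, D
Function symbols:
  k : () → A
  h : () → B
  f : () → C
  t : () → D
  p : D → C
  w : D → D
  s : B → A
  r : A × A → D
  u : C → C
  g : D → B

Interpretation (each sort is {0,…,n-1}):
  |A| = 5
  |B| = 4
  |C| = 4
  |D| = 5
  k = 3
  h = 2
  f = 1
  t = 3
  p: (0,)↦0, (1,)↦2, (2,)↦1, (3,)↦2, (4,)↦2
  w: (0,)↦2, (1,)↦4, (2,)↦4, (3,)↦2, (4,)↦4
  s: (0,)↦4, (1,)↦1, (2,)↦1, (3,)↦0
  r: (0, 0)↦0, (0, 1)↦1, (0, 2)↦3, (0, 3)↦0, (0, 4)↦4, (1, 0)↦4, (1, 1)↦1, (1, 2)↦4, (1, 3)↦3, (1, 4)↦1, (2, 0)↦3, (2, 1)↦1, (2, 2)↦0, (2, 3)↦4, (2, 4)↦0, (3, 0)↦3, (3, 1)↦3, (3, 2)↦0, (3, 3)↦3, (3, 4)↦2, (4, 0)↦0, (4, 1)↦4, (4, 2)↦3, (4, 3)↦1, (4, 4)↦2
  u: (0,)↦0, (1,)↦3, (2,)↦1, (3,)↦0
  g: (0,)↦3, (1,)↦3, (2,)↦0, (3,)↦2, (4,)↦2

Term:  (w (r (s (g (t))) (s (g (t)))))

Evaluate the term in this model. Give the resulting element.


value = 4

  t = 3
  (g (t)) = g(3,) = 2
  (s (g (t))) = s(2,) = 1
  t = 3
  (g (t)) = g(3,) = 2
  (s (g (t))) = s(2,) = 1
  (r (s (g (t))) (s (g (t)))) = r(1, 1) = 1
  (w (r (s (g (t))) (s (g (t))))) = w(1,) = 4


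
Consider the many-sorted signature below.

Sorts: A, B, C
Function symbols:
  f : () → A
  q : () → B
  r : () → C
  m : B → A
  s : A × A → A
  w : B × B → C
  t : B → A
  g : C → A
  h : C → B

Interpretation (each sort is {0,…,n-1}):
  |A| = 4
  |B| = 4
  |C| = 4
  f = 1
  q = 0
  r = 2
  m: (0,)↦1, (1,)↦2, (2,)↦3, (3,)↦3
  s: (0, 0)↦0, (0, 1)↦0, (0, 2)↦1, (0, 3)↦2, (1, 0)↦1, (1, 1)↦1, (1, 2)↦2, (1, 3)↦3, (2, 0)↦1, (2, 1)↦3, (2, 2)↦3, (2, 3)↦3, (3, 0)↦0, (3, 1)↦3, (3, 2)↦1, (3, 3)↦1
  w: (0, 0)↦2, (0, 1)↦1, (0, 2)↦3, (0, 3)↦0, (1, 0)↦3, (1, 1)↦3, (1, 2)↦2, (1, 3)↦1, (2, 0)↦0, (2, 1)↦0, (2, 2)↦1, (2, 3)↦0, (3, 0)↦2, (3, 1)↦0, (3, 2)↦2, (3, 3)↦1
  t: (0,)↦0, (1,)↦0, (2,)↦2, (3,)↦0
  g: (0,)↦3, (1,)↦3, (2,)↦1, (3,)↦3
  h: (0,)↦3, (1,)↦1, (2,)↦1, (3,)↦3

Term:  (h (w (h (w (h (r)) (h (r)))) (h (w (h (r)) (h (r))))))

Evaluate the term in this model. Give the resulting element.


value = 1

  r = 2
  (h (r)) = h(2,) = 1
  r = 2
  (h (r)) = h(2,) = 1
  (w (h (r)) (h (r))) = w(1, 1) = 3
  (h (w (h (r)) (h (r)))) = h(3,) = 3
  r = 2
  (h (r)) = h(2,) = 1
  r = 2
  (h (r)) = h(2,) = 1
  (w (h (r)) (h (r))) = w(1, 1) = 3
  (h (w (h (r)) (h (r)))) = h(3,) = 3
  (w (h (w (h (r)) (h (r)))) (h (w (h (r)) (h (r))))) = w(3, 3) = 1
  (h (w (h (w (h (r)) (h (r)))) (h (w (h (r)) (h (r)))))) = h(1,) = 1
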